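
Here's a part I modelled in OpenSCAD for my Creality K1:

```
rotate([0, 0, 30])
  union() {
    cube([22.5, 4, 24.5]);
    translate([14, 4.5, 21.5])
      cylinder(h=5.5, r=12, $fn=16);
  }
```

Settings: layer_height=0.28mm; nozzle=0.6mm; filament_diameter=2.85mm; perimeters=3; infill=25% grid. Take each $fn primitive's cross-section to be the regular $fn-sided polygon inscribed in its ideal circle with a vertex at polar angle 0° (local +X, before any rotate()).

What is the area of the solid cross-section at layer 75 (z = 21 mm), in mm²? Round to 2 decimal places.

90.00 mm²

At z = 21 mm: the cube (footprint 22.5×4) is included at this height (area 90.00 mm²); the cylinder at (14, 4.5) is not intersected at this z (z outside [21.5, 27]); Taking the union: only the 22.5×4 cube is present, so the union is just that shape — area = 90.00 mm²; (rotated 30° about Z; rotation is an isometry so areas/perimeters/island counts are preserved). Overall, the cross-section is a single solid region. Net area = 90.00 mm².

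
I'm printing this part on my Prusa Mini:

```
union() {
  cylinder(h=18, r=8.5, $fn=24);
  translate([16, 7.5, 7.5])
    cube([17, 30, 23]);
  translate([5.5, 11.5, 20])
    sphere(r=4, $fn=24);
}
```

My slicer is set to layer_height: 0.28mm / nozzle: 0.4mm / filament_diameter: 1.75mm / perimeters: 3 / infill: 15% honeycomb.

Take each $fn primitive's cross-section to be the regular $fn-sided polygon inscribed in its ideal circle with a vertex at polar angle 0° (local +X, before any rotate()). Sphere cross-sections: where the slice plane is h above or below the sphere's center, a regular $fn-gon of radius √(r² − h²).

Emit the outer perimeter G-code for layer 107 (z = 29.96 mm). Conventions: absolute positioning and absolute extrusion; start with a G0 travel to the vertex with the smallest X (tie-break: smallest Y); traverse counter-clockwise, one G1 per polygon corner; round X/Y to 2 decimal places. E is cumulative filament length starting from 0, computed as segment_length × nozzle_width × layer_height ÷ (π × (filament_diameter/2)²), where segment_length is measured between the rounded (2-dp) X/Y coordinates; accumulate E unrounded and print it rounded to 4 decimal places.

G0 X16.00 Y7.50 Z29.96
G1 X33.00 Y7.50 E0.7916
G1 X33.00 Y37.50 E2.1885
G1 X16.00 Y37.50 E2.9801
G1 X16.00 Y7.50 E4.3770

At z = 29.96 mm: the cylinder is not intersected at this z (z outside [0, 18]); the 17×30 cube at (16, 7.5) contributes its full rectangle; the sphere at (5.5, 11.5) is absent (|z−center|=9.960 > r=4); Taking the union: only the 17×30 cube at (16, 7.5) is present, so the union is just that shape — 1 connected region. The outline is a single polygon with 4 vertices. Extrusion per mm of travel: 0.4 × 0.28 / (π × 0.875²) = 0.046564. Accumulating E over each segment gives final E = 4.3770.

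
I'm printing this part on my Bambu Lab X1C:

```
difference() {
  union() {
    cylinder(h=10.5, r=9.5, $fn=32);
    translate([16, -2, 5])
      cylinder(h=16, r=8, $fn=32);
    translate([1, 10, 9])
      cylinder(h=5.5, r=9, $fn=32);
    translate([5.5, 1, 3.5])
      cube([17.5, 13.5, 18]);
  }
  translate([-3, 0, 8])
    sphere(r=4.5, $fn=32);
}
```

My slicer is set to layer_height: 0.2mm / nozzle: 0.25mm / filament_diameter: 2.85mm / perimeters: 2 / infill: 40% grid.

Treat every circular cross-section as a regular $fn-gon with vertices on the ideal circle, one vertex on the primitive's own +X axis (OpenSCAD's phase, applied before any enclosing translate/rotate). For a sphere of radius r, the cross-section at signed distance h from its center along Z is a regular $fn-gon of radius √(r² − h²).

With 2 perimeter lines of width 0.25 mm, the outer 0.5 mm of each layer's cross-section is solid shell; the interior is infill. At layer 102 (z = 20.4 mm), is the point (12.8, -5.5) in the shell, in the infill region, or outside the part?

At z = 20.4 mm: the cylinder does not reach this height (z outside [0, 10.5]); the r=8 cylinder at (16, -2) gives a regular 32-gon of circumradius 8 (constant along its height); the cylinder at (1, 10) does not reach this height (z outside [9, 14.5]); the cube at (5.5, 1) is present — its section is the full 17.5×13.5 rectangle; Combining (union): the regions partially overlap (shared area 53.03 mm²), so overlapping operands fuse into one piece — 1 connected region; the sphere at (-3, 0) is not intersected at this z (|z−center|=12.400 > r=4.5); Subtracting the remaining from the first: none of the subtracted shapes is present at this height, so that combined region is unchanged — 1 connected region. Overall, the cross-section is a single solid region. The nearest boundary edge runs (11.56, -8.65)→(10.34, -7.66); distance from the point to it = 3.23 mm. The point is inside the cross-section and 3.23 mm from the nearest boundary — more than the 0.5 mm shell width (2 × 0.25), so it's in the infill interior.

infill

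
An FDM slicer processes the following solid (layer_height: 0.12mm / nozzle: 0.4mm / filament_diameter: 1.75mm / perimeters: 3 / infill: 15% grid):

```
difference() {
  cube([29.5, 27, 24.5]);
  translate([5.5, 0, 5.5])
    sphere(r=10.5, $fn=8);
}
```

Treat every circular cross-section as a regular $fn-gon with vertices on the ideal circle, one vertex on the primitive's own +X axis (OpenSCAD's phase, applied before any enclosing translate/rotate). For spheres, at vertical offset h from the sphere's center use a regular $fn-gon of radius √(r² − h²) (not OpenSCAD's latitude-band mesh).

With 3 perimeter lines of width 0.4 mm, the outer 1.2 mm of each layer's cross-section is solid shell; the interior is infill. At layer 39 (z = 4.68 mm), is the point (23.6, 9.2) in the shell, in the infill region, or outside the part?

At z = 4.68 mm: the cube (footprint 29.5×27) is included at this height; the sphere at (5.5, 0): section is a regular 8-gon, circumradius = √(r²−h²) = √(10.5²−0.82²) = 10.468; Taking the first minus the rest: starting from the 29.5×27 cube, the r=10.5 sphere at (5.5, 0) partially overlaps it — only the 128.79 mm² overlap (of its 309.93 mm²) is removed, clipping the outline — 1 connected region. Overall, the cross-section is a single solid region. The nearest boundary edge runs (29.50, 27.00)→(29.50, 0.00); distance from the point to it = 5.90 mm. The point is inside the cross-section and 5.90 mm from the nearest boundary — more than the 1.2 mm shell width (3 × 0.4), so it's in the infill interior.

infill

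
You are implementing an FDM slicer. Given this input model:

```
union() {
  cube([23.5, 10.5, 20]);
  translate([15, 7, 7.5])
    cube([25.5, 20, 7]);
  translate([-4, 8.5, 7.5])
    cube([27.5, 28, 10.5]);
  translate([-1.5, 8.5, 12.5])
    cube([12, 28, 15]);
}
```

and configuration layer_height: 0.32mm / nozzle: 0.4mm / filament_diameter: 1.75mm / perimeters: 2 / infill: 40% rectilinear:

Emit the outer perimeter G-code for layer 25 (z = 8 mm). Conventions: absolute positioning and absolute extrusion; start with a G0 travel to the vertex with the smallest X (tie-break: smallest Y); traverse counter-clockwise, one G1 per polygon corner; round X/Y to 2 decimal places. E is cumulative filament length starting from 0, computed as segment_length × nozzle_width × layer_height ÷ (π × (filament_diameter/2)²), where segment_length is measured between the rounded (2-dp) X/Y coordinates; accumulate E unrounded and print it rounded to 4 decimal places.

At z = 8 mm: the cube is present — its section is the full 23.5×10.5 rectangle; the 25.5×20 cube at (15, 7) contributes its full rectangle; the cube at (-4, 8.5) (footprint 27.5×28) is included at this height; the cube at (-1.5, 8.5) is absent (z outside [12.5, 27.5]); Combining (union): the regions partially overlap (shared area 217.00 mm²), so overlapping operands fuse into one piece — 1 connected region. The outline is a single polygon with 10 vertices. Extrusion per mm of travel: 0.4 × 0.32 / (π × 0.875²) = 0.053216. Accumulating E over each segment gives final E = 8.6210.

G0 X-4.00 Y8.50 Z8.00
G1 X0.00 Y8.50 E0.2129
G1 X0.00 Y0.00 E0.6652
G1 X23.50 Y0.00 E1.9158
G1 X23.50 Y7.00 E2.2883
G1 X40.50 Y7.00 E3.1930
G1 X40.50 Y27.00 E4.2573
G1 X23.50 Y27.00 E5.1620
G1 X23.50 Y36.50 E5.6675
G1 X-4.00 Y36.50 E7.1310
G1 X-4.00 Y8.50 E8.6210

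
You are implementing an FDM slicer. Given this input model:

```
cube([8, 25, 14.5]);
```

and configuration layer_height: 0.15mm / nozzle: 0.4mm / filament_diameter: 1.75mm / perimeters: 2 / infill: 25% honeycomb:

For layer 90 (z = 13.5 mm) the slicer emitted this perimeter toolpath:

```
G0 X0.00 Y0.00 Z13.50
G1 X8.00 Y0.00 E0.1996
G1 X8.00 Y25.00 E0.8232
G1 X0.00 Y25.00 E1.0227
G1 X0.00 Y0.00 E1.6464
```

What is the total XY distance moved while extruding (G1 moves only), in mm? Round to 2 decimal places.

Sum the Euclidean lengths of each G1 segment: total = 66.00 mm.

66.00 mm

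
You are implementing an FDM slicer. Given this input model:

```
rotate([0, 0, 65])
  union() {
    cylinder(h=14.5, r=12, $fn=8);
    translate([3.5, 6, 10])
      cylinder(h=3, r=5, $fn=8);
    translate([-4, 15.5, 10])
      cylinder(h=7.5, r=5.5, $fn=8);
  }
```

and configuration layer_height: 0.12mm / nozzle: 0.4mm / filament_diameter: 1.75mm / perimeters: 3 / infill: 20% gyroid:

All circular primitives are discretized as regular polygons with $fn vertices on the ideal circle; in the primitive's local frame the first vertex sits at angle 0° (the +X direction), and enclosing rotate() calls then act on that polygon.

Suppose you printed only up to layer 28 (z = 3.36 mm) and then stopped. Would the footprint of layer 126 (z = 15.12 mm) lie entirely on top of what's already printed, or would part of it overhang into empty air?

part overhangs

Compare the two slices. At z = 3.36: the r=12 cylinder contributes a regular 8-gon of circumradius 12 (area = (8/2)·12.000²·sin(360°/8) = 407.29 mm²); the cylinder at (3.5, 6) is absent (z outside [10, 13]); the cylinder at (-4, 15.5) is not intersected at this z (z outside [10, 17.5]); Combining (union): only the r=12 cylinder is present, so the union is just that shape — area = 407.29 mm²; (rotated 65° about Z; rotation is an isometry so areas/perimeters/island counts are preserved). At z = 15.12: the cylinder is not intersected at this z (z outside [0, 14.5]); the cylinder at (3.5, 6) is absent (z outside [10, 13]); the r=5.5 cylinder at (-4, 15.5) gives a regular 8-gon of circumradius 5.5 (constant along its height) (area = (8/2)·5.500²·sin(360°/8) = 85.56 mm²); Taking the union: only the r=5.5 cylinder at (-4, 15.5) is present, so the union is just that shape — area = 85.56 mm²; (rotated 65° about Z; rotation is an isometry so areas/perimeters/island counts are preserved). Checking containment: at z = 15.12 the cross-section extends beyond the z = 3.36 cross-section by about 84.13 mm².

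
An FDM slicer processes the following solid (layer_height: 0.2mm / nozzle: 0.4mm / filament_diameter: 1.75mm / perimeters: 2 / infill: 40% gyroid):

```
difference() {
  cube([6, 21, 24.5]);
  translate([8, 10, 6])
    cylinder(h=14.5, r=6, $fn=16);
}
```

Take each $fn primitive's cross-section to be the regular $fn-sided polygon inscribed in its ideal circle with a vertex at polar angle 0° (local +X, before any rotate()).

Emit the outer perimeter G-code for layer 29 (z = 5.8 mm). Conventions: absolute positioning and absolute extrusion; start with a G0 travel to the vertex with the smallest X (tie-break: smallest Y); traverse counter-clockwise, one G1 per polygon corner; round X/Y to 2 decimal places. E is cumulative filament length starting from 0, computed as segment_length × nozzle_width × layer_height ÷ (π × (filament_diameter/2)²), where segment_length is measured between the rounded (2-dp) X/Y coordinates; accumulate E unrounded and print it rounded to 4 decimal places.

At z = 5.8 mm: the cube is present — its section is the full 6×21 rectangle; the cylinder at (8, 10) is not intersected at this z (z outside [6, 20.5]); After the difference (first − rest): none of the subtracted shapes is present at this height, so the 6×21 cube is unchanged — 1 connected region. The outline is a single polygon with 4 vertices. Extrusion per mm of travel: 0.4 × 0.2 / (π × 0.875²) = 0.033260. Accumulating E over each segment gives final E = 1.7960.

G0 X0.00 Y0.00 Z5.80
G1 X6.00 Y0.00 E0.1996
G1 X6.00 Y21.00 E0.8980
G1 X0.00 Y21.00 E1.0976
G1 X0.00 Y0.00 E1.7960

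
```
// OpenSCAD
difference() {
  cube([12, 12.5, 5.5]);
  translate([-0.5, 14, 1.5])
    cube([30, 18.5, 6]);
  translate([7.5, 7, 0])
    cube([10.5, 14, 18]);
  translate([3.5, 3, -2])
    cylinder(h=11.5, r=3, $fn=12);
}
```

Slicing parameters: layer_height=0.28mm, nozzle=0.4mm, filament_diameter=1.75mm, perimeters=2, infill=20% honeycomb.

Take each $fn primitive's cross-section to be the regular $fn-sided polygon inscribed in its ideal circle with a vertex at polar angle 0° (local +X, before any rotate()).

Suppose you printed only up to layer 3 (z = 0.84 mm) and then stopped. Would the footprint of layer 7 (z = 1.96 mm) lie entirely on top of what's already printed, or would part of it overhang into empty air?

Compare the two slices. At z = 0.84: the 12×12.5 cube contributes its full rectangle (area 150.00 mm²); the cube at (-0.5, 14) is absent (z outside [1.5, 7.5]); the cube at (7.5, 7) is present — its section is the full 10.5×14 rectangle (area 147.00 mm²); the cylinder at (3.5, 3): section is a regular 12-gon, circumradius r=3 (area = (12/2)·3.000²·sin(360°/12) = 27.00 mm²); Subtracting the remaining from the first: starting from the 12×12.5 cube (150.00 mm²), the 10.5×14 cube at (7.5, 7) partially overlaps it — only the 24.75 mm² overlap (of its 147.00 mm²) is removed, clipping the outline; the r=3 cylinder at (3.5, 3) lies inside it touching the edge (removes its full 27.00 mm²) — area = 98.25 mm². At z = 1.96: the 12×12.5 cube contributes its full rectangle (area 150.00 mm²); the cube at (-0.5, 14) (footprint 30×18.5) is included at this height (area 555.00 mm²); the 10.5×14 cube at (7.5, 7) contributes its full rectangle (area 147.00 mm²); the r=3 cylinder at (3.5, 3) contributes a regular 12-gon of circumradius 3 (area = (12/2)·3.000²·sin(360°/12) = 27.00 mm²); Subtracting the remaining from the first: starting from the 12×12.5 cube (150.00 mm²), the 30×18.5 cube at (-0.5, 14) misses the remaining region (no effect); the 10.5×14 cube at (7.5, 7) partially overlaps it — only the 24.75 mm² overlap (of its 147.00 mm²) is removed, clipping the outline; the r=3 cylinder at (3.5, 3) lies inside it touching the edge (removes its full 27.00 mm²) — area = 98.25 mm². Checking containment: the cross-section at z = 1.96 is a subset of the cross-section at z = 0.84.

entirely on top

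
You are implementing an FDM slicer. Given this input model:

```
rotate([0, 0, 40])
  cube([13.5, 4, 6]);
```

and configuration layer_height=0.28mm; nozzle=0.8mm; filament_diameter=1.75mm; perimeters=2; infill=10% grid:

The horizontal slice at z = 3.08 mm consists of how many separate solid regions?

1

At z = 3.08 mm: the cube is present — its section is the full 13.5×4 rectangle; (rotated 40° about Z; rotation is an isometry so areas/perimeters/island counts are preserved). The result has 1 disconnected region.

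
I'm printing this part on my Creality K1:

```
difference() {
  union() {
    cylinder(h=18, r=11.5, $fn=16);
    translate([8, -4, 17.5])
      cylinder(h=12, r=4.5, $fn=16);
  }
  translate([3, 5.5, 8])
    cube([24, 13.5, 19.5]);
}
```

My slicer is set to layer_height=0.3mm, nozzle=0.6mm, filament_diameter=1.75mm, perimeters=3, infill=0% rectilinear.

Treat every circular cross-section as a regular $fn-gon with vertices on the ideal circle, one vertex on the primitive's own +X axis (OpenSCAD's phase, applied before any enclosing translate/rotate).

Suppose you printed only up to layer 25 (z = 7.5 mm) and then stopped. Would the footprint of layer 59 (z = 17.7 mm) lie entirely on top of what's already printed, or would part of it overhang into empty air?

Compare the two slices. At z = 7.5: the r=11.5 cylinder contributes a regular 16-gon of circumradius 11.5 (area = (16/2)·11.500²·sin(360°/16) = 404.88 mm²); the cylinder at (8, -4) is not intersected at this z (z outside [17.5, 29.5]); Taking the union: only the r=11.5 cylinder is present, so the union is just that shape — area = 404.88 mm²; the cube at (3, 5.5) is absent (z outside [8, 27.5]); After the difference (first − rest): none of the subtracted shapes is present at this height, so that combined region is unchanged — area = 404.88 mm². At z = 17.7: the r=11.5 cylinder contributes a regular 16-gon of circumradius 11.5 (area = (16/2)·11.500²·sin(360°/16) = 404.88 mm²); the r=4.5 cylinder at (8, -4) contributes a regular 16-gon of circumradius 4.5 (area = (16/2)·4.500²·sin(360°/16) = 61.99 mm²); Merging all regions: the regions partially overlap — summed areas 466.87 mm² minus the doubly-counted overlap 49.45 mm² gives 417.42 mm² — area = 417.42 mm²; the cube at (3, 5.5) (footprint 24×13.5) is included at this height (area 324.00 mm²); After the difference (first − rest): starting from that combined region (417.42 mm²), the 24×13.5 cube at (3, 5.5) partially overlaps it — only the 24.16 mm² overlap (of its 324.00 mm²) is removed, clipping the outline — area = 393.26 mm². Checking containment: at z = 17.7 the cross-section extends beyond the z = 7.5 cross-section by about 12.54 mm².

part overhangs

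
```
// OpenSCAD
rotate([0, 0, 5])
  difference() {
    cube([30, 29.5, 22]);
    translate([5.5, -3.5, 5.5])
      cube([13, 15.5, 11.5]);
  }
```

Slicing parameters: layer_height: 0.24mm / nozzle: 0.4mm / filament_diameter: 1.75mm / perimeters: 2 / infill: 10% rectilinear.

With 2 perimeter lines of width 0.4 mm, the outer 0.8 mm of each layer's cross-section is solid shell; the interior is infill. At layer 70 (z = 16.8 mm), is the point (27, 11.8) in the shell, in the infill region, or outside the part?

At z = 16.8 mm: the cube is present — its section is the full 30×29.5 rectangle; the cube at (5.5, -3.5) is present — its section is the full 13×15.5 rectangle; Subtracting the remaining from the first: starting from the 30×29.5 cube, the 13×15.5 cube at (5.5, -3.5) partially overlaps it — only the 156.00 mm² overlap (of its 201.50 mm²) is removed, clipping the outline — 1 connected region; (whole slice rotated 5° about Z — lengths, areas and connectivity unchanged). Overall, the cross-section is a single solid region. Undo the 5° rotation: the query point maps to (27.926, 9.402) in the un-rotated model frame. The nearest boundary edge runs (30.00, 29.50)→(30.00, 0.00); distance from the point to it = 2.07 mm. The point is inside the cross-section and 2.07 mm from the nearest boundary — more than the 0.8 mm shell width (2 × 0.4), so it's in the infill interior.

infill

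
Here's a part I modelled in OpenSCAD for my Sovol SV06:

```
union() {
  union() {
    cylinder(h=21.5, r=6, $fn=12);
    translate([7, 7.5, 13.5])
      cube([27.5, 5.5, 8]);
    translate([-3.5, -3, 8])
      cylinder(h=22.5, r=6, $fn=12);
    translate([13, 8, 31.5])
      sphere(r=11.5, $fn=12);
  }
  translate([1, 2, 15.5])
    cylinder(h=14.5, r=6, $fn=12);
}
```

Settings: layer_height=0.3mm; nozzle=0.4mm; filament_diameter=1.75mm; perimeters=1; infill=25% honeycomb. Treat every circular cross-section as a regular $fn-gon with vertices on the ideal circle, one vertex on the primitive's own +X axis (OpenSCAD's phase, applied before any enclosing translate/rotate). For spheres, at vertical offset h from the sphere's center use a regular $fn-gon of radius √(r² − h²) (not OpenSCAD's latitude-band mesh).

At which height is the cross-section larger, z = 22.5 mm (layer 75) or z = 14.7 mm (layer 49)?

Layer 75 (z = 22.5): the cylinder is absent (z outside [0, 21.5]); the cube at (7, 7.5) is absent (z outside [13.5, 21.5]); the r=6 cylinder at (-3.5, -3) gives a regular 12-gon of circumradius 6 (constant along its height) (area = (12/2)·6.000²·sin(360°/12) = 108.00 mm²); the sphere at (13, 8): section is a regular 12-gon, circumradius = √(r²−h²) = √(11.5²−9²) = 7.159 (area = (12/2)·7.159²·sin(360°/12) = 153.75 mm²); Combining (union): the 2 present regions are separate (no shared area or edge), so areas and boundary lengths simply add and each stays a separate island — area = 261.75 mm²; the r=6 cylinder at (1, 2) gives a regular 12-gon of circumradius 6 (constant along its height) (area = (12/2)·6.000²·sin(360°/12) = 108.00 mm²); Merging all regions: the regions partially overlap — summed areas 369.75 mm² minus the doubly-counted overlap 33.79 mm² gives 335.96 mm² — area = 335.96 mm². So its area = 335.96 mm². Layer 49 (z = 14.7): the cylinder: section is a regular 12-gon, circumradius r=6 (area = (12/2)·6.000²·sin(360°/12) = 108.00 mm²); the cube at (7, 7.5) (footprint 27.5×5.5) is included at this height (area 151.25 mm²); the cylinder at (-3.5, -3): section is a regular 12-gon, circumradius r=6 (area = (12/2)·6.000²·sin(360°/12) = 108.00 mm²); the sphere at (13, 8) is absent (|z−center|=16.800 > r=11.5); Combining (union): the regions partially overlap — summed areas 367.25 mm² minus the doubly-counted overlap 55.26 mm² gives 311.99 mm² — area = 311.99 mm²; the cylinder at (1, 2) does not reach this height (z outside [15.5, 30]); Combining (union): only the result so far is present, so the union is just that shape — area = 311.99 mm². So its area = 311.99 mm². Layer 75 is larger (335.96 vs 311.99 mm²).

layer 75 (z = 22.5 mm)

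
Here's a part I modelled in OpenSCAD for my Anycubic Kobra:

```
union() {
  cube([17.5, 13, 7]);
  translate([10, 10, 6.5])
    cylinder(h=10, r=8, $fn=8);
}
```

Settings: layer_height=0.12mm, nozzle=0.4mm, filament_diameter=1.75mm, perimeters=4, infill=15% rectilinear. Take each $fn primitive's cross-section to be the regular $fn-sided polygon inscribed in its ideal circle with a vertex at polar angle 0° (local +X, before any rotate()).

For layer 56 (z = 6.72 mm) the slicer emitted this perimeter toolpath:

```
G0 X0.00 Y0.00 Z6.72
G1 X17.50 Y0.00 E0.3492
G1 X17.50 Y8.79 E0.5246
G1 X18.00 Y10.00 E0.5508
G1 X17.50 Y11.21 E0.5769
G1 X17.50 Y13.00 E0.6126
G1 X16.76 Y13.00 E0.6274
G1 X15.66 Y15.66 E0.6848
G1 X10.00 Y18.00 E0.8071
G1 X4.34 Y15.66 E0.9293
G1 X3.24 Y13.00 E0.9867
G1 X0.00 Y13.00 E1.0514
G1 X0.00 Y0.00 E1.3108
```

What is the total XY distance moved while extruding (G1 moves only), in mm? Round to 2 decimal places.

Sum the Euclidean lengths of each G1 segment: total = 65.68 mm.

65.68 mm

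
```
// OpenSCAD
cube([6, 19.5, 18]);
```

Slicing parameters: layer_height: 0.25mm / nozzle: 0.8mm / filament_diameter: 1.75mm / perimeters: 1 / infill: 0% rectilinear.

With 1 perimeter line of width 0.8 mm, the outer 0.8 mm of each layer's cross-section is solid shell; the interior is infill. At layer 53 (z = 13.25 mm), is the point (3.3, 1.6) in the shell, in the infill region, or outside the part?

At z = 13.25 mm: the cube is present — its section is the full 6×19.5 rectangle. Overall, the cross-section is a single solid region. The nearest boundary edge runs (0.00, 0.00)→(6.00, 0.00); distance from the point to it = 1.60 mm. The point is inside the cross-section and 1.60 mm from the nearest boundary — more than the 0.8 mm shell width (1 × 0.8), so it's in the infill interior.

infill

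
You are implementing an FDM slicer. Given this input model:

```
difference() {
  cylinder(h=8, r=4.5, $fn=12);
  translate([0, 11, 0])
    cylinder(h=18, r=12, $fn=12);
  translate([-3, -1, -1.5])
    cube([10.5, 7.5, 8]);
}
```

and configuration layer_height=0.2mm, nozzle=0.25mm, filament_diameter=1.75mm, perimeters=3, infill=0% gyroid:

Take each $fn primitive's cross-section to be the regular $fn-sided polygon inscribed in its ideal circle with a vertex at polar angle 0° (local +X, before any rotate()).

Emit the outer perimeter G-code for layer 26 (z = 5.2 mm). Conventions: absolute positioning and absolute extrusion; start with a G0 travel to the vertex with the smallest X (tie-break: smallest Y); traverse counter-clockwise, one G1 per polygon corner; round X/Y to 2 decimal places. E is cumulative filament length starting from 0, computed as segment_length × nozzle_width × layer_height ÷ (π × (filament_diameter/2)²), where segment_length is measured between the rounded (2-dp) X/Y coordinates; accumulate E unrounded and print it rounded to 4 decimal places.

At z = 5.2 mm: the cylinder: section is a regular 12-gon, circumradius r=4.5; the r=12 cylinder at (0, 11) contributes a regular 12-gon of circumradius 12; the cube at (-3, -1) is present — its section is the full 10.5×7.5 rectangle; Taking the first minus the rest: starting from the r=4.5 cylinder, the r=12 cylinder at (0, 11) partially overlaps it — only the 33.96 mm² overlap (of its 432.00 mm²) is removed, clipping the outline; the 10.5×7.5 cube at (-3, -1) partially overlaps it — only the 3.78 mm² overlap (of its 78.75 mm²) is removed, clipping the outline — 1 connected region. The outline is a single polygon with 10 vertices. Extrusion per mm of travel: 0.25 × 0.2 / (π × 0.875²) = 0.020788. Accumulating E over each segment gives final E = 0.4713.

G0 X-4.50 Y0.00 Z5.20
G1 X-3.90 Y-2.25 E0.0484
G1 X-2.25 Y-3.90 E0.0969
G1 X0.00 Y-4.50 E0.1453
G1 X2.25 Y-3.90 E0.1937
G1 X3.90 Y-2.25 E0.2422
G1 X4.23 Y-1.00 E0.2691
G1 X-3.00 Y-1.00 E0.4194
G1 X-3.00 Y-0.20 E0.4360
G1 X-4.45 Y0.19 E0.4672
G1 X-4.50 Y0.00 E0.4713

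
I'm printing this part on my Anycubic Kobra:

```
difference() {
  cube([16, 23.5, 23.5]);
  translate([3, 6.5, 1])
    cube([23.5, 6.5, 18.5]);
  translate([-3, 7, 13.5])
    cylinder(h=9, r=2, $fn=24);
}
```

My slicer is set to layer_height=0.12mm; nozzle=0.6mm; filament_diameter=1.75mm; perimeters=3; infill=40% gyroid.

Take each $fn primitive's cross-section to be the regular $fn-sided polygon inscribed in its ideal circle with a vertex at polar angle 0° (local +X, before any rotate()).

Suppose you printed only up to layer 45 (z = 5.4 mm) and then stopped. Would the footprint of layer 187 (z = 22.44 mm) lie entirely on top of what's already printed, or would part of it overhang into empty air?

Compare the two slices. At z = 5.4: the cube (footprint 16×23.5) is included at this height (area 376.00 mm²); the cube at (3, 6.5) is present — its section is the full 23.5×6.5 rectangle (area 152.75 mm²); the cylinder at (-3, 7) is absent (z outside [13.5, 22.5]); After the difference (first − rest): starting from the 16×23.5 cube (376.00 mm²), the 23.5×6.5 cube at (3, 6.5) partially overlaps it — only the 84.50 mm² overlap (of its 152.75 mm²) is removed, clipping the outline — area = 291.50 mm². At z = 22.44: the cube (footprint 16×23.5) is included at this height (area 376.00 mm²); the cube at (3, 6.5) is absent (z outside [1, 19.5]); the cylinder at (-3, 7): section is a regular 24-gon, circumradius r=2 (area = (24/2)·2.000²·sin(360°/24) = 12.42 mm²); Taking the first minus the rest: starting from the 16×23.5 cube (376.00 mm²), the r=2 cylinder at (-3, 7) misses the remaining region (no effect) — area = 376.00 mm². Checking containment: at z = 22.44 the cross-section extends beyond the z = 5.4 cross-section by about 84.50 mm².

part overhangs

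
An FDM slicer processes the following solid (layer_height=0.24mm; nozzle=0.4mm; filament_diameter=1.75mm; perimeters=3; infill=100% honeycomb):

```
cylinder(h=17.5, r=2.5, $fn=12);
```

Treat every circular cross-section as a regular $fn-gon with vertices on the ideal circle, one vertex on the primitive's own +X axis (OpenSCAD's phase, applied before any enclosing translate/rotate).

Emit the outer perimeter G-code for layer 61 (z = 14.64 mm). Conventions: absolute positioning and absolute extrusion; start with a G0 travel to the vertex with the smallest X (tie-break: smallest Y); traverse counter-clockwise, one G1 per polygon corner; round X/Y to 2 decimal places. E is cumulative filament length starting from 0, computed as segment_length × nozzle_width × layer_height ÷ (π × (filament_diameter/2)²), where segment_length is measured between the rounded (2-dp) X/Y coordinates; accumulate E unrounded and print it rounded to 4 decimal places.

G0 X-2.50 Y0.00 Z14.64
G1 X-2.17 Y-1.25 E0.0516
G1 X-1.25 Y-2.17 E0.1035
G1 X0.00 Y-2.50 E0.1551
G1 X1.25 Y-2.17 E0.2067
G1 X2.17 Y-1.25 E0.2587
G1 X2.50 Y0.00 E0.3103
G1 X2.17 Y1.25 E0.3619
G1 X1.25 Y2.17 E0.4138
G1 X0.00 Y2.50 E0.4654
G1 X-1.25 Y2.17 E0.5170
G1 X-2.17 Y1.25 E0.5689
G1 X-2.50 Y0.00 E0.6205

At z = 14.64 mm: the cylinder: section is a regular 12-gon, circumradius r=2.5. The outline is a single polygon with 12 vertices. Extrusion per mm of travel: 0.4 × 0.24 / (π × 0.875²) = 0.039912. Accumulating E over each segment gives final E = 0.6205.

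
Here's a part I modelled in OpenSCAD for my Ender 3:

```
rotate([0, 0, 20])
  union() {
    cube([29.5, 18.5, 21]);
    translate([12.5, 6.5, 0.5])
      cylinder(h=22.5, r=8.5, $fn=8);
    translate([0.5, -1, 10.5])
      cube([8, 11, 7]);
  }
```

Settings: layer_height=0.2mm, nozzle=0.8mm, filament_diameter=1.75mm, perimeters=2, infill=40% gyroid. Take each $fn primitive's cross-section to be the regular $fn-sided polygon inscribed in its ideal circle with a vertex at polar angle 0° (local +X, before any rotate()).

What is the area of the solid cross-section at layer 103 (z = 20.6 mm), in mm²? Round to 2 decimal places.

At z = 20.6 mm: the cube (footprint 29.5×18.5) is included at this height (area 545.75 mm²); the r=8.5 cylinder at (12.5, 6.5) contributes a regular 8-gon of circumradius 8.5 (area = (8/2)·8.500²·sin(360°/8) = 204.35 mm²); the cube at (0.5, -1) is absent (z outside [10.5, 17.5]); Merging all regions: the regions partially overlap — summed areas 750.10 mm² minus the doubly-counted overlap 194.70 mm² gives 555.41 mm² — area = 555.41 mm²; (rotated 20° about Z; rotation is an isometry so areas/perimeters/island counts are preserved). Overall, the cross-section is a single solid region. Net area = 555.41 mm².

555.41 mm²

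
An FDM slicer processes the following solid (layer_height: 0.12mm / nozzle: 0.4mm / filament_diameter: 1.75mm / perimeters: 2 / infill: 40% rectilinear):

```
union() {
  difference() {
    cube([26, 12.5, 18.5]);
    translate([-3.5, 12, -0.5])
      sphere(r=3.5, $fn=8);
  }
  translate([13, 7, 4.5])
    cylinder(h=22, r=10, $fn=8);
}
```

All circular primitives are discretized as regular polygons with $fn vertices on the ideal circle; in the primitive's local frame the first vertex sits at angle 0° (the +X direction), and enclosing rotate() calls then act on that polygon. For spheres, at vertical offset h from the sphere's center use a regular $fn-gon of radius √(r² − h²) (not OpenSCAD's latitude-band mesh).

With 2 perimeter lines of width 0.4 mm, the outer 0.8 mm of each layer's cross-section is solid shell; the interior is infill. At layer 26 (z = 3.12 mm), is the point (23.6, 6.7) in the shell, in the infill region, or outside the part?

At z = 3.12 mm: the 26×12.5 cube contributes its full rectangle; the sphere at (-3.5, 12) does not reach this height (|z−center|=3.620 > r=3.5); Subtracting the remaining from the first: none of the subtracted shapes is present at this height, so the 26×12.5 cube is unchanged — 1 connected region; the cylinder at (13, 7) is absent (z outside [4.5, 26.5]); Taking the union: only that combined region is present, so the union is just that shape — 1 connected region. Overall, the cross-section is a single solid region. The nearest boundary edge runs (26.00, 0.00)→(26.00, 12.50); distance from the point to it = 2.40 mm. The point is inside the cross-section and 2.40 mm from the nearest boundary — more than the 0.8 mm shell width (2 × 0.4), so it's in the infill interior.

infill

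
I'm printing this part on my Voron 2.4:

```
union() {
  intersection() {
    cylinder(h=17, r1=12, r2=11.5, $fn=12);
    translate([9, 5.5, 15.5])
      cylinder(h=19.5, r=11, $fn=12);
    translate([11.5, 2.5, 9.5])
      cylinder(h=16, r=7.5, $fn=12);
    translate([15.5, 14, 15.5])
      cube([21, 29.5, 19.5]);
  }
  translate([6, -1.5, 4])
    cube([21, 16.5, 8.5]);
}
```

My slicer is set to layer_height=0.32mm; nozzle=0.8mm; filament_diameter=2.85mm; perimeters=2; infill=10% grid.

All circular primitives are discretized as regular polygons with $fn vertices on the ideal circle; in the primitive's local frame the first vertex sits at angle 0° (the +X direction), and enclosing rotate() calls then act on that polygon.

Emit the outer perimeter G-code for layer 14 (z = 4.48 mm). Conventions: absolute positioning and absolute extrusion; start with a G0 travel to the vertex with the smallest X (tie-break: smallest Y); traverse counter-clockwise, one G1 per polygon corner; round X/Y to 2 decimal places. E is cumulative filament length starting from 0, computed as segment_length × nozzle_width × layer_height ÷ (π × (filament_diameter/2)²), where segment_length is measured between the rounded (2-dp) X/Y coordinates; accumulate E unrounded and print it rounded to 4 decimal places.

G0 X6.00 Y-1.50 Z4.48
G1 X27.00 Y-1.50 E0.8427
G1 X27.00 Y15.00 E1.5048
G1 X6.00 Y15.00 E2.3476
G1 X6.00 Y-1.50 E3.0097

At z = 4.48 mm: the cone (r1=12→r2=11.5) has section circumradius 11.868 here — a regular 12-gon; the cylinder at (9, 5.5) is not intersected at this z (z outside [15.5, 35]); the cylinder at (11.5, 2.5) does not reach this height (z outside [9.5, 25.5]); the cube at (15.5, 14) does not reach this height (z outside [15.5, 35]); Keeping only the common overlap: at least one operand is absent at this height, so nothing remains; the 21×16.5 cube at (6, -1.5) contributes its full rectangle; Combining (union): only the 21×16.5 cube at (6, -1.5) is present, so the union is just that shape — 1 connected region. The outline is a single polygon with 4 vertices. Extrusion per mm of travel: 0.8 × 0.32 / (π × 1.425²) = 0.040129. Accumulating E over each segment gives final E = 3.0097.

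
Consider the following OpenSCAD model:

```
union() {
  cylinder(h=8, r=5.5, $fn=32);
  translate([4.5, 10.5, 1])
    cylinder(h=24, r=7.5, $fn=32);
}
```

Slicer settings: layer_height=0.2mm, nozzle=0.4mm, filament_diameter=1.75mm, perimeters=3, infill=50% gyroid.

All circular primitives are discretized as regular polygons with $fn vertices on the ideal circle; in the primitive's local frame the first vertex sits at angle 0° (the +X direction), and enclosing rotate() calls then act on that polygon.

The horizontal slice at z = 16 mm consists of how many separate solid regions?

At z = 16 mm: the cylinder is not intersected at this z (z outside [0, 8]); the r=7.5 cylinder at (4.5, 10.5) contributes a regular 32-gon of circumradius 7.5; Combining (union): only the r=7.5 cylinder at (4.5, 10.5) is present, so the union is just that shape — 1 connected region. The result has 1 disconnected region.

1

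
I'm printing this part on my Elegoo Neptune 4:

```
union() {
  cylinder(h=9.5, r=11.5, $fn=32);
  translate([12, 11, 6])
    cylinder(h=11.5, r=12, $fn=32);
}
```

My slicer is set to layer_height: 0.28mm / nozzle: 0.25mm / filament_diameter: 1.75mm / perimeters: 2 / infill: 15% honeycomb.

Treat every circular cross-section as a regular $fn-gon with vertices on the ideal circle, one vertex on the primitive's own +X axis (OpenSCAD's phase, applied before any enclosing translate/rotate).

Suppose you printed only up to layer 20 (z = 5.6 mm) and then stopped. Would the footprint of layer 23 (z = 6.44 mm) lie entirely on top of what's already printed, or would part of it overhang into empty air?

part overhangs

Compare the two slices. At z = 5.6: the cylinder: section is a regular 32-gon, circumradius r=11.5 (area = (32/2)·11.500²·sin(360°/32) = 412.81 mm²); the cylinder at (12, 11) does not reach this height (z outside [6, 17.5]); Taking the union: only the r=11.5 cylinder is present, so the union is just that shape — area = 412.81 mm². At z = 6.44: the r=11.5 cylinder gives a regular 32-gon of circumradius 11.5 (constant along its height) (area = (32/2)·11.500²·sin(360°/32) = 412.81 mm²); the cylinder at (12, 11): section is a regular 32-gon, circumradius r=12 (area = (32/2)·12.000²·sin(360°/32) = 449.49 mm²); Combining (union): the regions partially overlap — summed areas 862.30 mm² minus the doubly-counted overlap 83.03 mm² gives 779.27 mm² — area = 779.27 mm². Checking containment: at z = 6.44 the cross-section extends beyond the z = 5.6 cross-section by about 366.46 mm².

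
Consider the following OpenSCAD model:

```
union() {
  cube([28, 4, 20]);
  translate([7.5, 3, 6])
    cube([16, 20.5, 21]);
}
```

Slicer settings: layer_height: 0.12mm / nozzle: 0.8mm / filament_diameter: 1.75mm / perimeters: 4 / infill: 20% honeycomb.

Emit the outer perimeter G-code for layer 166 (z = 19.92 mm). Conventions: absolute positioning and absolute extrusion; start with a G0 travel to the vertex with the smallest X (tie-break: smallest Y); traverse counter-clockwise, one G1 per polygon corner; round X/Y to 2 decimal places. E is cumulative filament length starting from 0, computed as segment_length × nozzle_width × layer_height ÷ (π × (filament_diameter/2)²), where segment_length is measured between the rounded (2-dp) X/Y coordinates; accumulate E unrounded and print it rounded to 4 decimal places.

G0 X0.00 Y0.00 Z19.92
G1 X28.00 Y0.00 E1.1175
G1 X28.00 Y4.00 E1.2772
G1 X23.50 Y4.00 E1.4568
G1 X23.50 Y23.50 E2.2351
G1 X7.50 Y23.50 E2.8737
G1 X7.50 Y4.00 E3.6520
G1 X0.00 Y4.00 E3.9513
G1 X0.00 Y0.00 E4.1110

At z = 19.92 mm: the 28×4 cube contributes its full rectangle; the cube at (7.5, 3) (footprint 16×20.5) is included at this height; Taking the union: the regions partially overlap (shared area 16.00 mm²), so overlapping operands fuse into one piece — 1 connected region. The outline is a single polygon with 8 vertices. Extrusion per mm of travel: 0.8 × 0.12 / (π × 0.875²) = 0.039912. Accumulating E over each segment gives final E = 4.1110.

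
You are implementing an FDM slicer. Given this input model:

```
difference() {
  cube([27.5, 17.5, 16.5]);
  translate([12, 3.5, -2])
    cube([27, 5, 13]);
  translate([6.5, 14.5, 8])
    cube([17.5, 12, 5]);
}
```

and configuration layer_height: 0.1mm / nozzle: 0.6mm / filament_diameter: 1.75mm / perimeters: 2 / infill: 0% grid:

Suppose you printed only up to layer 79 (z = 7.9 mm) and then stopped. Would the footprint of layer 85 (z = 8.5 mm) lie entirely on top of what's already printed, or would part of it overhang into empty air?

Compare the two slices. At z = 7.9: the cube is present — its section is the full 27.5×17.5 rectangle (area 481.25 mm²); the 27×5 cube at (12, 3.5) contributes its full rectangle (area 135.00 mm²); the cube at (6.5, 14.5) is absent (z outside [8, 13]); Subtracting the remaining from the first: starting from the 27.5×17.5 cube (481.25 mm²), the 27×5 cube at (12, 3.5) partially overlaps it — only the 77.50 mm² overlap (of its 135.00 mm²) is removed, clipping the outline — area = 403.75 mm². At z = 8.5: the cube is present — its section is the full 27.5×17.5 rectangle (area 481.25 mm²); the cube at (12, 3.5) is present — its section is the full 27×5 rectangle (area 135.00 mm²); the 17.5×12 cube at (6.5, 14.5) contributes its full rectangle (area 210.00 mm²); Taking the first minus the rest: starting from the 27.5×17.5 cube (481.25 mm²), the 27×5 cube at (12, 3.5) partially overlaps it — only the 77.50 mm² overlap (of its 135.00 mm²) is removed, clipping the outline; the 17.5×12 cube at (6.5, 14.5) partially overlaps it — only the 52.50 mm² overlap (of its 210.00 mm²) is removed, clipping the outline — area = 351.25 mm². Checking containment: the cross-section at z = 8.5 is a subset of the cross-section at z = 7.9.

entirely on top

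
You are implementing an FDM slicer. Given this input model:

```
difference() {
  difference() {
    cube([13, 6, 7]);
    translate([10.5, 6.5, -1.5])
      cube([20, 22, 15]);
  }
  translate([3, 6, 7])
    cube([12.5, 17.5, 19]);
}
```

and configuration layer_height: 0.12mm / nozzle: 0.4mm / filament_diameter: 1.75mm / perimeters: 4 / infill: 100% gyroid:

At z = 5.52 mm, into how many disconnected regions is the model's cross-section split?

1

At z = 5.52 mm: the cube (footprint 13×6) is included at this height; the cube at (10.5, 6.5) is present — its section is the full 20×22 rectangle; After the difference (first − rest): starting from the 13×6 cube, the 20×22 cube at (10.5, 6.5) misses the remaining region (no effect) — 1 connected region; the cube at (3, 6) does not reach this height (z outside [7, 26]); After the difference (first − rest): none of the subtracted shapes is present at this height, so that combined region is unchanged — 1 connected region. The result has 1 disconnected region.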